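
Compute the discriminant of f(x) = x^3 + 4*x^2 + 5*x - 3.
Δ = -655

For x^3 + a x^2 + b x + c the discriminant is Δ = 18 a b c - 4 a^3 c + a^2 b^2 - 4 b^3 - 27 c^2.
Plug a = 4, b = 5, c = -3:
  18*(4)*(5)*(-3) - 4*(4)^3*(-3) + (4)^2*(5)^2 - 4*(5)^3 - 27*(-3)^2
  = -1080 + (768) + 400 + (-500) + (-243)
  = -655.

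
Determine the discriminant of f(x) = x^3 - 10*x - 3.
Δ = 3757

For a depressed cubic x^3 + p x + q the discriminant is Δ = -4 p^3 - 27 q^2 = -4*(-10)^3 - 27*(-3)^2 = 4000 - 243 = 3757.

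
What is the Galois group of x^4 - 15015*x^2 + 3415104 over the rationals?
Gal(K/Q) = Z/2Z (cyclic of order 2)

f factors as (x^2 - 14784)(x^2 - 231), so the splitting field is K = Q(sqrt(14784), sqrt(231)). The squarefree part of 14784 is 231 and the squarefree part of 231 is also 231, so sqrt(14784) and sqrt(231) are both rational multiples of sqrt(231). Hence Q(sqrt(14784)) = Q(sqrt(231)) = Q(sqrt(231)), and the splitting field collapses to a single degree-2 extension with Galois group Z/2Z.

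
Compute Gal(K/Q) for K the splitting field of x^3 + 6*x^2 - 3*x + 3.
Gal(K/Q) = S_3 (symmetric group of order 6)

Compute the discriminant of x^3 + (6)*x^2 + (-3)*x + (3): Δ = -3375. Since Δ is not a rational square, the Galois group is not contained in A_3; it must be the full S_3 (irreducibility of the cubic rules out anything smaller).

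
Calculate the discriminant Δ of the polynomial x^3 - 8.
Δ = -1728

For x^3 + a x^2 + b x + c the discriminant is Δ = 18 a b c - 4 a^3 c + a^2 b^2 - 4 b^3 - 27 c^2.
Plug a = 0, b = 0, c = -8:
  18*(0)*(0)*(-8) - 4*(0)^3*(-8) + (0)^2*(0)^2 - 4*(0)^3 - 27*(-8)^2
  = 0 + (0) + 0 + (0) + (-1728)
  = -1728.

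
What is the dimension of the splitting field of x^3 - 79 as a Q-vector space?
[K:Q] = 6

x^3 - 79 has one real root r = 79^(1/3) and two complex roots r*zeta_3, r*zeta_3^2 where zeta_3 = e^(2*pi*i/3). The splitting field is Q(r, zeta_3). [Q(r):Q] = 3 and [Q(zeta_3):Q] = 2 with gcd = 1, so [Q(r, zeta_3):Q] = 3 * 2 = 6.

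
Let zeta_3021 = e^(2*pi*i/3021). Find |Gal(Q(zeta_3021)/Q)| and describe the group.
|Gal(Q(zeta_3021)/Q)| = phi(3021) = 1872; group ≅ (Z/3021Z)^* ≅ Z/2Z × Z/18Z × Z/52Z

The n-th cyclotomic polynomial Φ_3021(x) is the minimal polynomial of zeta_3021 over Q and has degree phi(3021) = 1872. So Q(zeta_3021) is a degree-1872 Galois extension with Galois group (Z/3021Z)^*. By CRT, (Z/3021Z)^* ≅ (Z/3Z)^* × (Z/19Z)^* × (Z/53Z)^*. Each prime-power unit group is (Z/3Z)^* ≅ Z/2Z; (Z/19Z)^* ≅ Z/18Z; (Z/53Z)^* ≅ Z/52Z. Hence Gal(Q(zeta_3021)/Q) ≅ Z/2Z × Z/18Z × Z/52Z.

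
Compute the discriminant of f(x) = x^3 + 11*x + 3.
Δ = -5567

For a depressed cubic x^3 + p x + q the discriminant is Δ = -4 p^3 - 27 q^2 = -4*(11)^3 - 27*(3)^2 = -5324 - 243 = -5567.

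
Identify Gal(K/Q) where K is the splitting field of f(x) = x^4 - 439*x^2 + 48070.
Gal(K/Q) = V_4 (Klein four-group, Z/2Z × Z/2Z)

f factors as (x^2 - 209)(x^2 - 230), so the splitting field is K = Q(sqrt(209), sqrt(230)). The elements 209, 230, 48070 are all non-squares in Q, so sqrt(209) and sqrt(230) generate independent quadratic extensions. Thus [K:Q] = 4 and Gal(K/Q) is generated by the two order-2 automorphisms sqrt(209) ↦ -sqrt(209) and sqrt(230) ↦ -sqrt(230), giving V_4.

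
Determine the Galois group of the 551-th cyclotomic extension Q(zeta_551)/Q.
|Gal(Q(zeta_551)/Q)| = phi(551) = 504; group ≅ (Z/551Z)^* ≅ Z/18Z × Z/28Z

The n-th cyclotomic polynomial Φ_551(x) is the minimal polynomial of zeta_551 over Q and has degree phi(551) = 504. So Q(zeta_551) is a degree-504 Galois extension with Galois group (Z/551Z)^*. By CRT, (Z/551Z)^* ≅ (Z/19Z)^* × (Z/29Z)^*. Each prime-power unit group is (Z/19Z)^* ≅ Z/18Z; (Z/29Z)^* ≅ Z/28Z. Hence Gal(Q(zeta_551)/Q) ≅ Z/18Z × Z/28Z.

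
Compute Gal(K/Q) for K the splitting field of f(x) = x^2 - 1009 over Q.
Gal(K/Q) = Z/2Z (cyclic of order 2)

x^2 - 1009 is irreducible over Q since 1009 is not a rational square. The splitting field Q(sqrt(1009)) has degree 2 over Q, and its unique nontrivial automorphism is sqrt(1009) ↦ -sqrt(1009). Hence Gal(Q(sqrt(1009))/Q) = Z/2Z.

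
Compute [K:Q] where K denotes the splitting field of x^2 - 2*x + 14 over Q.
[K:Q] = 2

The discriminant of x^2 + (-2)*x + (14) is b^2 - 4c = 4 - (56) = -52. Since -52 is not a perfect square in Q, the polynomial is irreducible over Q. Its two roots generate a degree-2 extension, so [K:Q] = 2.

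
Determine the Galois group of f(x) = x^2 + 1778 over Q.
Gal(K/Q) = Z/2Z (cyclic of order 2)

x^2 + 1778 is irreducible over Q since -1778 is not a rational square. The splitting field Q(sqrt(-1778)) has degree 2 over Q, and its unique nontrivial automorphism is sqrt(-1778) ↦ -sqrt(-1778). Hence Gal(Q(sqrt(-1778))/Q) = Z/2Z.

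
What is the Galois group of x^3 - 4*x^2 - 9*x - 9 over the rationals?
Gal(K/Q) = S_3 (symmetric group of order 6)

Compute the discriminant of x^3 + (-4)*x^2 + (-9)*x + (-9): Δ = -6111. Since Δ is not a rational square, the Galois group is not contained in A_3; it must be the full S_3 (irreducibility of the cubic rules out anything smaller).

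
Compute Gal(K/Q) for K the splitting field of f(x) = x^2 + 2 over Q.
Gal(K/Q) = Z/2Z (cyclic of order 2)

x^2 + 2 is irreducible over Q since -2 is not a rational square. The splitting field Q(sqrt(-2)) has degree 2 over Q, and its unique nontrivial automorphism is sqrt(-2) ↦ -sqrt(-2). Hence Gal(Q(sqrt(-2))/Q) = Z/2Z.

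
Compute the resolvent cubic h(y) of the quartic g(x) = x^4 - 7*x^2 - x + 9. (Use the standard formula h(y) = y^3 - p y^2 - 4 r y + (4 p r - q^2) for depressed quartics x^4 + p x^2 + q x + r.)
h(y) = y^3 + 7*y^2 - 36*y - 253

Identify coefficients: p = -7, q = -1, r = 9.
Plug into h(y) = y^3 - p y^2 - 4 r y + (4 p r - q^2):
  h(y) = y^3 - (-7) y^2 - 4*(9) y + (4*(-7)*(9) - (-1)^2)
       = y^3 + (7) y^2 + (-36) y + (-253).
Simplifying: h(y) = y^3 + 7*y^2 - 36*y - 253.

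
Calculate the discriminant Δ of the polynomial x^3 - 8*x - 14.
Δ = -3244

For a depressed cubic x^3 + p x + q the discriminant is Δ = -4 p^3 - 27 q^2 = -4*(-8)^3 - 27*(-14)^2 = 2048 - 5292 = -3244.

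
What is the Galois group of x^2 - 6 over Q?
Gal(K/Q) = Z/2Z (cyclic of order 2)

x^2 - 6 is irreducible over Q since 6 is not a rational square. The splitting field Q(sqrt(6)) has degree 2 over Q, and its unique nontrivial automorphism is sqrt(6) ↦ -sqrt(6). Hence Gal(Q(sqrt(6))/Q) = Z/2Z.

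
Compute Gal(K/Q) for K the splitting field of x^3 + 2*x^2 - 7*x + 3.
Gal(K/Q) = S_3 (symmetric group of order 6)

Compute the discriminant of x^3 + (2)*x^2 + (-7)*x + (3): Δ = 473. Since Δ is not a rational square, the Galois group is not contained in A_3; it must be the full S_3 (irreducibility of the cubic rules out anything smaller).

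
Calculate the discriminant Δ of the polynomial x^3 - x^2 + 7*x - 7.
Δ = -1792

For x^3 + a x^2 + b x + c the discriminant is Δ = 18 a b c - 4 a^3 c + a^2 b^2 - 4 b^3 - 27 c^2.
Plug a = -1, b = 7, c = -7:
  18*(-1)*(7)*(-7) - 4*(-1)^3*(-7) + (-1)^2*(7)^2 - 4*(7)^3 - 27*(-7)^2
  = 882 + (-28) + 49 + (-1372) + (-1323)
  = -1792.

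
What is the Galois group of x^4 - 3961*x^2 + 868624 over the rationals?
Gal(K/Q) = Z/2Z (cyclic of order 2)

f factors as (x^2 - 233)(x^2 - 3728), so the splitting field is K = Q(sqrt(233), sqrt(3728)). The squarefree part of 233 is 233 and the squarefree part of 3728 is also 233, so sqrt(233) and sqrt(3728) are both rational multiples of sqrt(233). Hence Q(sqrt(233)) = Q(sqrt(3728)) = Q(sqrt(233)), and the splitting field collapses to a single degree-2 extension with Galois group Z/2Z.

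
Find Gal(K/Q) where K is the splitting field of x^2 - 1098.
Gal(K/Q) = Z/2Z (cyclic of order 2)

x^2 - 1098 is irreducible over Q since 1098 is not a rational square. The splitting field Q(sqrt(1098)) has degree 2 over Q, and its unique nontrivial automorphism is sqrt(1098) ↦ -sqrt(1098). Hence Gal(Q(sqrt(1098))/Q) = Z/2Z.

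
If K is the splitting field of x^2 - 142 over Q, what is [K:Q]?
[K:Q] = 2

The polynomial x^2 - 142 is irreducible over Q since 142 is not a perfect square. Its splitting field is Q(sqrt(142)), which has degree 2 over Q.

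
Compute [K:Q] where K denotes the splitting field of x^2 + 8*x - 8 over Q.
[K:Q] = 2

The discriminant of x^2 + (8)*x + (-8) is b^2 - 4c = 64 - (-32) = 96. Since 96 is not a perfect square in Q, the polynomial is irreducible over Q. Its two roots generate a degree-2 extension, so [K:Q] = 2.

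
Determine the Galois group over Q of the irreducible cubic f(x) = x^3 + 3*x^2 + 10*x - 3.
Gal(K/Q) = S_3 (symmetric group of order 6)

Compute the discriminant of x^3 + (3)*x^2 + (10)*x + (-3): Δ = -4639. Since Δ is not a rational square, the Galois group is not contained in A_3; it must be the full S_3 (irreducibility of the cubic rules out anything smaller).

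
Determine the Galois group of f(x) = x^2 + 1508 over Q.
Gal(K/Q) = Z/2Z (cyclic of order 2)

x^2 + 1508 is irreducible over Q since -1508 is not a rational square. The splitting field Q(sqrt(-1508)) has degree 2 over Q, and its unique nontrivial automorphism is sqrt(-1508) ↦ -sqrt(-1508). Hence Gal(Q(sqrt(-1508))/Q) = Z/2Z.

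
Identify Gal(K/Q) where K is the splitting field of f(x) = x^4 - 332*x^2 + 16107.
Gal(K/Q) = V_4 (Klein four-group, Z/2Z × Z/2Z)

f factors as (x^2 - 273)(x^2 - 59), so the splitting field is K = Q(sqrt(273), sqrt(59)). The elements 273, 59, 16107 are all non-squares in Q, so sqrt(273) and sqrt(59) generate independent quadratic extensions. Thus [K:Q] = 4 and Gal(K/Q) is generated by the two order-2 automorphisms sqrt(273) ↦ -sqrt(273) and sqrt(59) ↦ -sqrt(59), giving V_4.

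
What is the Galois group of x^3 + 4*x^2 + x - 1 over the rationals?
Gal(K/Q) = A_3 (cyclic of order 3)

Compute the discriminant of x^3 + (4)*x^2 + (1)*x + (-1): Δ = 169. Since Δ is a perfect square (Δ = 13^2), the Galois group is contained in A_3. Irreducibility forces the group to be transitive on three roots, so Gal = A_3.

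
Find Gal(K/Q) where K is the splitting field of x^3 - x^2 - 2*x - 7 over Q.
Gal(K/Q) = S_3 (symmetric group of order 6)

Compute the discriminant of x^3 + (-1)*x^2 + (-2)*x + (-7): Δ = -1567. Since Δ is not a rational square, the Galois group is not contained in A_3; it must be the full S_3 (irreducibility of the cubic rules out anything smaller).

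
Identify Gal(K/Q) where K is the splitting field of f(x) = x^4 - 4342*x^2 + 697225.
Gal(K/Q) = Z/2Z (cyclic of order 2)

f factors as (x^2 - 167)(x^2 - 4175), so the splitting field is K = Q(sqrt(167), sqrt(4175)). The squarefree part of 167 is 167 and the squarefree part of 4175 is also 167, so sqrt(167) and sqrt(4175) are both rational multiples of sqrt(167). Hence Q(sqrt(167)) = Q(sqrt(4175)) = Q(sqrt(167)), and the splitting field collapses to a single degree-2 extension with Galois group Z/2Z.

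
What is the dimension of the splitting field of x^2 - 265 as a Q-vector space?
[K:Q] = 2

The polynomial x^2 - 265 is irreducible over Q since 265 is not a perfect square. Its splitting field is Q(sqrt(265)), which has degree 2 over Q.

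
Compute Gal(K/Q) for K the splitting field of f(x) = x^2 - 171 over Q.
Gal(K/Q) = Z/2Z (cyclic of order 2)

x^2 - 171 is irreducible over Q since 171 is not a rational square. The splitting field Q(sqrt(171)) has degree 2 over Q, and its unique nontrivial automorphism is sqrt(171) ↦ -sqrt(171). Hence Gal(Q(sqrt(171))/Q) = Z/2Z.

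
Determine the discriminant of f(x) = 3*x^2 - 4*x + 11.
Δ = -116

For a quadratic a x^2 + b x + c the discriminant is Δ = b^2 - 4ac = (-4)^2 - 4*(3)*(11) = 16 - (132) = -116.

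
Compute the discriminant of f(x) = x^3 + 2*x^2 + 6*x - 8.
Δ = -3920

For x^3 + a x^2 + b x + c the discriminant is Δ = 18 a b c - 4 a^3 c + a^2 b^2 - 4 b^3 - 27 c^2.
Plug a = 2, b = 6, c = -8:
  18*(2)*(6)*(-8) - 4*(2)^3*(-8) + (2)^2*(6)^2 - 4*(6)^3 - 27*(-8)^2
  = -1728 + (256) + 144 + (-864) + (-1728)
  = -3920.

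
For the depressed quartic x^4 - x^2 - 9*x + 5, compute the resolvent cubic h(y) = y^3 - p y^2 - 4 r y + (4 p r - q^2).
h(y) = y^3 + y^2 - 20*y - 101

Identify coefficients: p = -1, q = -9, r = 5.
Plug into h(y) = y^3 - p y^2 - 4 r y + (4 p r - q^2):
  h(y) = y^3 - (-1) y^2 - 4*(5) y + (4*(-1)*(5) - (-9)^2)
       = y^3 + (1) y^2 + (-20) y + (-101).
Simplifying: h(y) = y^3 + y^2 - 20*y - 101.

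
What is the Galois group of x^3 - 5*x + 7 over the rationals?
Gal(K/Q) = S_3 (symmetric group of order 6)

Compute the discriminant of x^3 + (0)*x^2 + (-5)*x + (7): Δ = -823. Since Δ is not a rational square, the Galois group is not contained in A_3; it must be the full S_3 (irreducibility of the cubic rules out anything smaller).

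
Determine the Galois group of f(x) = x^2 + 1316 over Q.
Gal(K/Q) = Z/2Z (cyclic of order 2)

x^2 + 1316 is irreducible over Q since -1316 is not a rational square. The splitting field Q(sqrt(-1316)) has degree 2 over Q, and its unique nontrivial automorphism is sqrt(-1316) ↦ -sqrt(-1316). Hence Gal(Q(sqrt(-1316))/Q) = Z/2Z.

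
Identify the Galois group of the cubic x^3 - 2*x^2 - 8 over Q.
Gal(K/Q) = S_3 (symmetric group of order 6)

Compute the discriminant of x^3 + (-2)*x^2 + (0)*x + (-8): Δ = -1984. Since Δ is not a rational square, the Galois group is not contained in A_3; it must be the full S_3 (irreducibility of the cubic rules out anything smaller).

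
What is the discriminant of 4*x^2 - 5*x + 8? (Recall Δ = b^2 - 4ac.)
Δ = -103

For a quadratic a x^2 + b x + c the discriminant is Δ = b^2 - 4ac = (-5)^2 - 4*(4)*(8) = 25 - (128) = -103.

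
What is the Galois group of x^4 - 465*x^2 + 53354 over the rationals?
Gal(K/Q) = V_4 (Klein four-group, Z/2Z × Z/2Z)

f factors as (x^2 - 206)(x^2 - 259), so the splitting field is K = Q(sqrt(206), sqrt(259)). The elements 206, 259, 53354 are all non-squares in Q, so sqrt(206) and sqrt(259) generate independent quadratic extensions. Thus [K:Q] = 4 and Gal(K/Q) is generated by the two order-2 automorphisms sqrt(206) ↦ -sqrt(206) and sqrt(259) ↦ -sqrt(259), giving V_4.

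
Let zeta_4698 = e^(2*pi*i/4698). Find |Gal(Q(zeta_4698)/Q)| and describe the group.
|Gal(Q(zeta_4698)/Q)| = phi(4698) = 1512; group ≅ (Z/4698Z)^* ≅ Z/28Z × Z/54Z

The n-th cyclotomic polynomial Φ_4698(x) is the minimal polynomial of zeta_4698 over Q and has degree phi(4698) = 1512. So Q(zeta_4698) is a degree-1512 Galois extension with Galois group (Z/4698Z)^*. By CRT, (Z/4698Z)^* ≅ (Z/2Z)^* × (Z/81Z)^* × (Z/29Z)^*. Each prime-power unit group is (Z/2Z)^* ≅ trivial group (order 1); (Z/81Z)^* ≅ Z/54Z; (Z/29Z)^* ≅ Z/28Z. Hence Gal(Q(zeta_4698)/Q) ≅ Z/28Z × Z/54Z.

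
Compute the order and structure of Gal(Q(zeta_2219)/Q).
|Gal(Q(zeta_2219)/Q)| = phi(2219) = 1896; group ≅ (Z/2219Z)^* ≅ Z/6Z × Z/316Z

The n-th cyclotomic polynomial Φ_2219(x) is the minimal polynomial of zeta_2219 over Q and has degree phi(2219) = 1896. So Q(zeta_2219) is a degree-1896 Galois extension with Galois group (Z/2219Z)^*. By CRT, (Z/2219Z)^* ≅ (Z/7Z)^* × (Z/317Z)^*. Each prime-power unit group is (Z/7Z)^* ≅ Z/6Z; (Z/317Z)^* ≅ Z/316Z. Hence Gal(Q(zeta_2219)/Q) ≅ Z/6Z × Z/316Z.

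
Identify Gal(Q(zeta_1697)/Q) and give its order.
|Gal(Q(zeta_1697)/Q)| = phi(1697) = 1696; group ≅ (Z/1697Z)^* ≅ Z/1696Z

The n-th cyclotomic polynomial Φ_1697(x) is the minimal polynomial of zeta_1697 over Q and has degree phi(1697) = 1696. So Q(zeta_1697) is a degree-1696 Galois extension with Galois group (Z/1697Z)^*. (Z/1697Z)^* is cyclic since 1697 is an odd prime power (or 4). Hence Gal(Q(zeta_1697)/Q) ≅ Z/1696Z.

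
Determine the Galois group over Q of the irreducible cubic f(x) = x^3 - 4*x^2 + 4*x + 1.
Gal(K/Q) = S_3 (symmetric group of order 6)

Compute the discriminant of x^3 + (-4)*x^2 + (4)*x + (1): Δ = -59. Since Δ is not a rational square, the Galois group is not contained in A_3; it must be the full S_3 (irreducibility of the cubic rules out anything smaller).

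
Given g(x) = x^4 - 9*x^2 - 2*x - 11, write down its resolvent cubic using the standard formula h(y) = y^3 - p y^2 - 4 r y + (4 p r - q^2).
h(y) = y^3 + 9*y^2 + 44*y + 392

Identify coefficients: p = -9, q = -2, r = -11.
Plug into h(y) = y^3 - p y^2 - 4 r y + (4 p r - q^2):
  h(y) = y^3 - (-9) y^2 - 4*(-11) y + (4*(-9)*(-11) - (-2)^2)
       = y^3 + (9) y^2 + (44) y + (392).
Simplifying: h(y) = y^3 + 9*y^2 + 44*y + 392.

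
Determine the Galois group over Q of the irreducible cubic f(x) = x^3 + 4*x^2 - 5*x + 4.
Gal(K/Q) = S_3 (symmetric group of order 6)

Compute the discriminant of x^3 + (4)*x^2 + (-5)*x + (4): Δ = -1996. Since Δ is not a rational square, the Galois group is not contained in A_3; it must be the full S_3 (irreducibility of the cubic rules out anything smaller).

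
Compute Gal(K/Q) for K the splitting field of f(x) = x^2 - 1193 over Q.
Gal(K/Q) = Z/2Z (cyclic of order 2)

x^2 - 1193 is irreducible over Q since 1193 is not a rational square. The splitting field Q(sqrt(1193)) has degree 2 over Q, and its unique nontrivial automorphism is sqrt(1193) ↦ -sqrt(1193). Hence Gal(Q(sqrt(1193))/Q) = Z/2Z.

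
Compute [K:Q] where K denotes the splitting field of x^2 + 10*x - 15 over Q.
[K:Q] = 2

The discriminant of x^2 + (10)*x + (-15) is b^2 - 4c = 100 - (-60) = 160. Since 160 is not a perfect square in Q, the polynomial is irreducible over Q. Its two roots generate a degree-2 extension, so [K:Q] = 2.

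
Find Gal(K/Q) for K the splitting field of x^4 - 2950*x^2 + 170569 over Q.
Gal(K/Q) = Z/2Z (cyclic of order 2)

f factors as (x^2 - 59)(x^2 - 2891), so the splitting field is K = Q(sqrt(59), sqrt(2891)). The squarefree part of 59 is 59 and the squarefree part of 2891 is also 59, so sqrt(59) and sqrt(2891) are both rational multiples of sqrt(59). Hence Q(sqrt(59)) = Q(sqrt(2891)) = Q(sqrt(59)), and the splitting field collapses to a single degree-2 extension with Galois group Z/2Z.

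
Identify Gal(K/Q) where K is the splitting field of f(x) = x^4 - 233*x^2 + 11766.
Gal(K/Q) = V_4 (Klein four-group, Z/2Z × Z/2Z)

f factors as (x^2 - 74)(x^2 - 159), so the splitting field is K = Q(sqrt(74), sqrt(159)). The elements 74, 159, 11766 are all non-squares in Q, so sqrt(74) and sqrt(159) generate independent quadratic extensions. Thus [K:Q] = 4 and Gal(K/Q) is generated by the two order-2 automorphisms sqrt(74) ↦ -sqrt(74) and sqrt(159) ↦ -sqrt(159), giving V_4.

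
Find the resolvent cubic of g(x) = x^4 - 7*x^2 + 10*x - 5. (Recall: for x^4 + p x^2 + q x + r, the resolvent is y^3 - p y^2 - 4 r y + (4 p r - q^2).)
h(y) = y^3 + 7*y^2 + 20*y + 40

Identify coefficients: p = -7, q = 10, r = -5.
Plug into h(y) = y^3 - p y^2 - 4 r y + (4 p r - q^2):
  h(y) = y^3 - (-7) y^2 - 4*(-5) y + (4*(-7)*(-5) - (10)^2)
       = y^3 + (7) y^2 + (20) y + (40).
Simplifying: h(y) = y^3 + 7*y^2 + 20*y + 40.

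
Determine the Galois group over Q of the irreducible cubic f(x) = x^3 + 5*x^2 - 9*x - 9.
Gal(K/Q) = S_3 (symmetric group of order 6)

Compute the discriminant of x^3 + (5)*x^2 + (-9)*x + (-9): Δ = 14544. Since Δ is not a rational square, the Galois group is not contained in A_3; it must be the full S_3 (irreducibility of the cubic rules out anything smaller).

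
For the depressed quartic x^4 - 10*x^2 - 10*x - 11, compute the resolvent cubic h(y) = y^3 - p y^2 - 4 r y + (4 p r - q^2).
h(y) = y^3 + 10*y^2 + 44*y + 340

Identify coefficients: p = -10, q = -10, r = -11.
Plug into h(y) = y^3 - p y^2 - 4 r y + (4 p r - q^2):
  h(y) = y^3 - (-10) y^2 - 4*(-11) y + (4*(-10)*(-11) - (-10)^2)
       = y^3 + (10) y^2 + (44) y + (340).
Simplifying: h(y) = y^3 + 10*y^2 + 44*y + 340.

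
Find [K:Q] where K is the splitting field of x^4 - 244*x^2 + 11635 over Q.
[K:Q] = 4

f factors as (x^2 - 65)(x^2 - 179); the splitting field is K = Q(sqrt(65), sqrt(179)). Since 65, 179, and 11635 are all non-squares in Q, the three subfields Q(sqrt(65)), Q(sqrt(179)), Q(sqrt(11635)) are distinct degree-2 extensions, so [K:Q] = 4 (Klein four Galois group).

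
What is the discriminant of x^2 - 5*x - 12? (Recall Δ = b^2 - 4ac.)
Δ = 73

For a quadratic a x^2 + b x + c the discriminant is Δ = b^2 - 4ac = (-5)^2 - 4*(1)*(-12) = 25 - (-48) = 73.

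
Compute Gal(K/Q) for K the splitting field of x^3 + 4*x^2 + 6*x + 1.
Gal(K/Q) = S_3 (symmetric group of order 6)

Compute the discriminant of x^3 + (4)*x^2 + (6)*x + (1): Δ = -139. Since Δ is not a rational square, the Galois group is not contained in A_3; it must be the full S_3 (irreducibility of the cubic rules out anything smaller).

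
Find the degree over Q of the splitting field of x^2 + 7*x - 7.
[K:Q] = 2

The discriminant of x^2 + (7)*x + (-7) is b^2 - 4c = 49 - (-28) = 77. Since 77 is not a perfect square in Q, the polynomial is irreducible over Q. Its two roots generate a degree-2 extension, so [K:Q] = 2.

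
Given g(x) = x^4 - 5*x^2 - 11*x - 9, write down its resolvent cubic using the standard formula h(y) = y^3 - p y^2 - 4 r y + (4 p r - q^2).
h(y) = y^3 + 5*y^2 + 36*y + 59

Identify coefficients: p = -5, q = -11, r = -9.
Plug into h(y) = y^3 - p y^2 - 4 r y + (4 p r - q^2):
  h(y) = y^3 - (-5) y^2 - 4*(-9) y + (4*(-5)*(-9) - (-11)^2)
       = y^3 + (5) y^2 + (36) y + (59).
Simplifying: h(y) = y^3 + 5*y^2 + 36*y + 59.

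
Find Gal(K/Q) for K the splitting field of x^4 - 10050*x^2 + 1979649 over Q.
Gal(K/Q) = Z/2Z (cyclic of order 2)

f factors as (x^2 - 201)(x^2 - 9849), so the splitting field is K = Q(sqrt(201), sqrt(9849)). The squarefree part of 201 is 201 and the squarefree part of 9849 is also 201, so sqrt(201) and sqrt(9849) are both rational multiples of sqrt(201). Hence Q(sqrt(201)) = Q(sqrt(9849)) = Q(sqrt(201)), and the splitting field collapses to a single degree-2 extension with Galois group Z/2Z.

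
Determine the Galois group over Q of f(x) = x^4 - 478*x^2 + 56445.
Gal(K/Q) = V_4 (Klein four-group, Z/2Z × Z/2Z)

f factors as (x^2 - 265)(x^2 - 213), so the splitting field is K = Q(sqrt(265), sqrt(213)). The elements 265, 213, 56445 are all non-squares in Q, so sqrt(265) and sqrt(213) generate independent quadratic extensions. Thus [K:Q] = 4 and Gal(K/Q) is generated by the two order-2 automorphisms sqrt(265) ↦ -sqrt(265) and sqrt(213) ↦ -sqrt(213), giving V_4.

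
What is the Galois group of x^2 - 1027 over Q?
Gal(K/Q) = Z/2Z (cyclic of order 2)

x^2 - 1027 is irreducible over Q since 1027 is not a rational square. The splitting field Q(sqrt(1027)) has degree 2 over Q, and its unique nontrivial automorphism is sqrt(1027) ↦ -sqrt(1027). Hence Gal(Q(sqrt(1027))/Q) = Z/2Z.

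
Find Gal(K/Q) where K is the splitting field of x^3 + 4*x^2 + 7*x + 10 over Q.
Gal(K/Q) = S_3 (symmetric group of order 6)

Compute the discriminant of x^3 + (4)*x^2 + (7)*x + (10): Δ = -808. Since Δ is not a rational square, the Galois group is not contained in A_3; it must be the full S_3 (irreducibility of the cubic rules out anything smaller).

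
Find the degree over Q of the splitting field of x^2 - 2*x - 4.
[K:Q] = 2

The discriminant of x^2 + (-2)*x + (-4) is b^2 - 4c = 4 - (-16) = 20. Since 20 is not a perfect square in Q, the polynomial is irreducible over Q. Its two roots generate a degree-2 extension, so [K:Q] = 2.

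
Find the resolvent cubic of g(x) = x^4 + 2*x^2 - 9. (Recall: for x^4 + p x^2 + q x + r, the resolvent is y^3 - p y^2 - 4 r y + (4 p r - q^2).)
h(y) = y^3 - 2*y^2 + 36*y - 72

Identify coefficients: p = 2, q = 0, r = -9.
Plug into h(y) = y^3 - p y^2 - 4 r y + (4 p r - q^2):
  h(y) = y^3 - (2) y^2 - 4*(-9) y + (4*(2)*(-9) - (0)^2)
       = y^3 + (-2) y^2 + (36) y + (-72).
Simplifying: h(y) = y^3 - 2*y^2 + 36*y - 72.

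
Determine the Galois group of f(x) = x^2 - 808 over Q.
Gal(K/Q) = Z/2Z (cyclic of order 2)

x^2 - 808 is irreducible over Q since 808 is not a rational square. The splitting field Q(sqrt(808)) has degree 2 over Q, and its unique nontrivial automorphism is sqrt(808) ↦ -sqrt(808). Hence Gal(Q(sqrt(808))/Q) = Z/2Z.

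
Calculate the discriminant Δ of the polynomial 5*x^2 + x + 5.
Δ = -99

For a quadratic a x^2 + b x + c the discriminant is Δ = b^2 - 4ac = (1)^2 - 4*(5)*(5) = 1 - (100) = -99.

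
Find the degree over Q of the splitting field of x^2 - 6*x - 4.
[K:Q] = 2

The discriminant of x^2 + (-6)*x + (-4) is b^2 - 4c = 36 - (-16) = 52. Since 52 is not a perfect square in Q, the polynomial is irreducible over Q. Its two roots generate a degree-2 extension, so [K:Q] = 2.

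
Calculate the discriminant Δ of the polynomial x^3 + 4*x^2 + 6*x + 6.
Δ = -204

For x^3 + a x^2 + b x + c the discriminant is Δ = 18 a b c - 4 a^3 c + a^2 b^2 - 4 b^3 - 27 c^2.
Plug a = 4, b = 6, c = 6:
  18*(4)*(6)*(6) - 4*(4)^3*(6) + (4)^2*(6)^2 - 4*(6)^3 - 27*(6)^2
  = 2592 + (-1536) + 576 + (-864) + (-972)
  = -204.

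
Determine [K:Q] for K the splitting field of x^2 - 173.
[K:Q] = 2

The polynomial x^2 - 173 is irreducible over Q since 173 is not a perfect square. Its splitting field is Q(sqrt(173)), which has degree 2 over Q.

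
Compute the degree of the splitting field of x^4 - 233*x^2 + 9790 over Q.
[K:Q] = 4

f factors as (x^2 - 178)(x^2 - 55); the splitting field is K = Q(sqrt(178), sqrt(55)). Since 178, 55, and 9790 are all non-squares in Q, the three subfields Q(sqrt(178)), Q(sqrt(55)), Q(sqrt(9790)) are distinct degree-2 extensions, so [K:Q] = 4 (Klein four Galois group).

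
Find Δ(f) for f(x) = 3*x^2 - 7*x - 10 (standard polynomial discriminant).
Δ = 169

For a quadratic a x^2 + b x + c the discriminant is Δ = b^2 - 4ac = (-7)^2 - 4*(3)*(-10) = 49 - (-120) = 169.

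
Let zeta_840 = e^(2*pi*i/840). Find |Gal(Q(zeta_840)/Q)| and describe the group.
|Gal(Q(zeta_840)/Q)| = phi(840) = 192; group ≅ (Z/840Z)^* ≅ Z/2Z × Z/2Z × Z/2Z × Z/4Z × Z/6Z

The n-th cyclotomic polynomial Φ_840(x) is the minimal polynomial of zeta_840 over Q and has degree phi(840) = 192. So Q(zeta_840) is a degree-192 Galois extension with Galois group (Z/840Z)^*. By CRT, (Z/840Z)^* ≅ (Z/8Z)^* × (Z/3Z)^* × (Z/5Z)^* × (Z/7Z)^*. Each prime-power unit group is (Z/8Z)^* ≅ Z/2Z × Z/2Z; (Z/3Z)^* ≅ Z/2Z; (Z/5Z)^* ≅ Z/4Z; (Z/7Z)^* ≅ Z/6Z. Hence Gal(Q(zeta_840)/Q) ≅ Z/2Z × Z/2Z × Z/2Z × Z/4Z × Z/6Z.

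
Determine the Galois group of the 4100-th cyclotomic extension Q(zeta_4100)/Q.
|Gal(Q(zeta_4100)/Q)| = phi(4100) = 1600; group ≅ (Z/4100Z)^* ≅ Z/2Z × Z/20Z × Z/40Z

The n-th cyclotomic polynomial Φ_4100(x) is the minimal polynomial of zeta_4100 over Q and has degree phi(4100) = 1600. So Q(zeta_4100) is a degree-1600 Galois extension with Galois group (Z/4100Z)^*. By CRT, (Z/4100Z)^* ≅ (Z/4Z)^* × (Z/25Z)^* × (Z/41Z)^*. Each prime-power unit group is (Z/4Z)^* ≅ Z/2Z; (Z/25Z)^* ≅ Z/20Z; (Z/41Z)^* ≅ Z/40Z. Hence Gal(Q(zeta_4100)/Q) ≅ Z/2Z × Z/20Z × Z/40Z.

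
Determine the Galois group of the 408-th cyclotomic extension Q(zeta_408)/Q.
|Gal(Q(zeta_408)/Q)| = phi(408) = 128; group ≅ (Z/408Z)^* ≅ Z/2Z × Z/2Z × Z/2Z × Z/16Z

The n-th cyclotomic polynomial Φ_408(x) is the minimal polynomial of zeta_408 over Q and has degree phi(408) = 128. So Q(zeta_408) is a degree-128 Galois extension with Galois group (Z/408Z)^*. By CRT, (Z/408Z)^* ≅ (Z/8Z)^* × (Z/3Z)^* × (Z/17Z)^*. Each prime-power unit group is (Z/8Z)^* ≅ Z/2Z × Z/2Z; (Z/3Z)^* ≅ Z/2Z; (Z/17Z)^* ≅ Z/16Z. Hence Gal(Q(zeta_408)/Q) ≅ Z/2Z × Z/2Z × Z/2Z × Z/16Z.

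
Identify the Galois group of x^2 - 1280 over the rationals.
Gal(K/Q) = Z/2Z (cyclic of order 2)

x^2 - 1280 is irreducible over Q since 1280 is not a rational square. The splitting field Q(sqrt(1280)) has degree 2 over Q, and its unique nontrivial automorphism is sqrt(1280) ↦ -sqrt(1280). Hence Gal(Q(sqrt(1280))/Q) = Z/2Z.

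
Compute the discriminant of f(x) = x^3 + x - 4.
Δ = -436

For x^3 + a x^2 + b x + c the discriminant is Δ = 18 a b c - 4 a^3 c + a^2 b^2 - 4 b^3 - 27 c^2.
Plug a = 0, b = 1, c = -4:
  18*(0)*(1)*(-4) - 4*(0)^3*(-4) + (0)^2*(1)^2 - 4*(1)^3 - 27*(-4)^2
  = 0 + (0) + 0 + (-4) + (-432)
  = -436.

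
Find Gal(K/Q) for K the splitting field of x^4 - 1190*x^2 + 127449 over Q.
Gal(K/Q) = Z/2Z (cyclic of order 2)

f factors as (x^2 - 1071)(x^2 - 119), so the splitting field is K = Q(sqrt(1071), sqrt(119)). The squarefree part of 1071 is 119 and the squarefree part of 119 is also 119, so sqrt(1071) and sqrt(119) are both rational multiples of sqrt(119). Hence Q(sqrt(1071)) = Q(sqrt(119)) = Q(sqrt(119)), and the splitting field collapses to a single degree-2 extension with Galois group Z/2Z.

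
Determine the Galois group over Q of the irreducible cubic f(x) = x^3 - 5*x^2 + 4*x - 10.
Gal(K/Q) = S_3 (symmetric group of order 6)

Compute the discriminant of x^3 + (-5)*x^2 + (4)*x + (-10): Δ = -3956. Since Δ is not a rational square, the Galois group is not contained in A_3; it must be the full S_3 (irreducibility of the cubic rules out anything smaller).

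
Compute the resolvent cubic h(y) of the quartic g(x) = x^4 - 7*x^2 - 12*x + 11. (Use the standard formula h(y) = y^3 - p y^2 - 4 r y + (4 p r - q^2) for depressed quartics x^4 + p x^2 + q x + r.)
h(y) = y^3 + 7*y^2 - 44*y - 452

Identify coefficients: p = -7, q = -12, r = 11.
Plug into h(y) = y^3 - p y^2 - 4 r y + (4 p r - q^2):
  h(y) = y^3 - (-7) y^2 - 4*(11) y + (4*(-7)*(11) - (-12)^2)
       = y^3 + (7) y^2 + (-44) y + (-452).
Simplifying: h(y) = y^3 + 7*y^2 - 44*y - 452.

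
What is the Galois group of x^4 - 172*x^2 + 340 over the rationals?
Gal(K/Q) = V_4 (Klein four-group, Z/2Z × Z/2Z)

f factors as (x^2 - 2)(x^2 - 170), so the splitting field is K = Q(sqrt(2), sqrt(170)). The elements 2, 170, 340 are all non-squares in Q, so sqrt(2) and sqrt(170) generate independent quadratic extensions. Thus [K:Q] = 4 and Gal(K/Q) is generated by the two order-2 automorphisms sqrt(2) ↦ -sqrt(2) and sqrt(170) ↦ -sqrt(170), giving V_4.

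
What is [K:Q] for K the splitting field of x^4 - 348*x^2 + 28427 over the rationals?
[K:Q] = 4

f factors as (x^2 - 131)(x^2 - 217); the splitting field is K = Q(sqrt(131), sqrt(217)). Since 131, 217, and 28427 are all non-squares in Q, the three subfields Q(sqrt(131)), Q(sqrt(217)), Q(sqrt(28427)) are distinct degree-2 extensions, so [K:Q] = 4 (Klein four Galois group).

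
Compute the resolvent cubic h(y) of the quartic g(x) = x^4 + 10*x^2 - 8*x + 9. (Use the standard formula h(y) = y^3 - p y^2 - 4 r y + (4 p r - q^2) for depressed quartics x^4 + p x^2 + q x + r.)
h(y) = y^3 - 10*y^2 - 36*y + 296

Identify coefficients: p = 10, q = -8, r = 9.
Plug into h(y) = y^3 - p y^2 - 4 r y + (4 p r - q^2):
  h(y) = y^3 - (10) y^2 - 4*(9) y + (4*(10)*(9) - (-8)^2)
       = y^3 + (-10) y^2 + (-36) y + (296).
Simplifying: h(y) = y^3 - 10*y^2 - 36*y + 296.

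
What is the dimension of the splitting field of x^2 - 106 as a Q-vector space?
[K:Q] = 2

The polynomial x^2 - 106 is irreducible over Q since 106 is not a perfect square. Its splitting field is Q(sqrt(106)), which has degree 2 over Q.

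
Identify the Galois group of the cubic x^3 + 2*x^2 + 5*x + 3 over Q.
Gal(K/Q) = S_3 (symmetric group of order 6)

Compute the discriminant of x^3 + (2)*x^2 + (5)*x + (3): Δ = -199. Since Δ is not a rational square, the Galois group is not contained in A_3; it must be the full S_3 (irreducibility of the cubic rules out anything smaller).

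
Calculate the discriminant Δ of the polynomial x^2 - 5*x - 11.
Δ = 69

For a quadratic a x^2 + b x + c the discriminant is Δ = b^2 - 4ac = (-5)^2 - 4*(1)*(-11) = 25 - (-44) = 69.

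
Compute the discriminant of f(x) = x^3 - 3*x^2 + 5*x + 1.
Δ = -464

For x^3 + a x^2 + b x + c the discriminant is Δ = 18 a b c - 4 a^3 c + a^2 b^2 - 4 b^3 - 27 c^2.
Plug a = -3, b = 5, c = 1:
  18*(-3)*(5)*(1) - 4*(-3)^3*(1) + (-3)^2*(5)^2 - 4*(5)^3 - 27*(1)^2
  = -270 + (108) + 225 + (-500) + (-27)
  = -464.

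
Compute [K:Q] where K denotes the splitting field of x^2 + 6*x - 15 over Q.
[K:Q] = 2

The discriminant of x^2 + (6)*x + (-15) is b^2 - 4c = 36 - (-60) = 96. Since 96 is not a perfect square in Q, the polynomial is irreducible over Q. Its two roots generate a degree-2 extension, so [K:Q] = 2.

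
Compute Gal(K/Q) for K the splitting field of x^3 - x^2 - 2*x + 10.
Gal(K/Q) = S_3 (symmetric group of order 6)

Compute the discriminant of x^3 + (-1)*x^2 + (-2)*x + (10): Δ = -2264. Since Δ is not a rational square, the Galois group is not contained in A_3; it must be the full S_3 (irreducibility of the cubic rules out anything smaller).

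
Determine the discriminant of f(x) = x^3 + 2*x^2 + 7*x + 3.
Δ = -759

For x^3 + a x^2 + b x + c the discriminant is Δ = 18 a b c - 4 a^3 c + a^2 b^2 - 4 b^3 - 27 c^2.
Plug a = 2, b = 7, c = 3:
  18*(2)*(7)*(3) - 4*(2)^3*(3) + (2)^2*(7)^2 - 4*(7)^3 - 27*(3)^2
  = 756 + (-96) + 196 + (-1372) + (-243)
  = -759.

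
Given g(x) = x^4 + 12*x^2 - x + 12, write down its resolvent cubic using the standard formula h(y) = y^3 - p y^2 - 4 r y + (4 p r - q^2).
h(y) = y^3 - 12*y^2 - 48*y + 575

Identify coefficients: p = 12, q = -1, r = 12.
Plug into h(y) = y^3 - p y^2 - 4 r y + (4 p r - q^2):
  h(y) = y^3 - (12) y^2 - 4*(12) y + (4*(12)*(12) - (-1)^2)
       = y^3 + (-12) y^2 + (-48) y + (575).
Simplifying: h(y) = y^3 - 12*y^2 - 48*y + 575.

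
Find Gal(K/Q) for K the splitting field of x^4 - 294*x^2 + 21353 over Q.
Gal(K/Q) = V_4 (Klein four-group, Z/2Z × Z/2Z)

f factors as (x^2 - 163)(x^2 - 131), so the splitting field is K = Q(sqrt(163), sqrt(131)). The elements 163, 131, 21353 are all non-squares in Q, so sqrt(163) and sqrt(131) generate independent quadratic extensions. Thus [K:Q] = 4 and Gal(K/Q) is generated by the two order-2 automorphisms sqrt(163) ↦ -sqrt(163) and sqrt(131) ↦ -sqrt(131), giving V_4.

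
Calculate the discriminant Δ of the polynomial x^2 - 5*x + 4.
Δ = 9

For a quadratic a x^2 + b x + c the discriminant is Δ = b^2 - 4ac = (-5)^2 - 4*(1)*(4) = 25 - (16) = 9.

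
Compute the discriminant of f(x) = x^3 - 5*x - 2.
Δ = 392

For x^3 + a x^2 + b x + c the discriminant is Δ = 18 a b c - 4 a^3 c + a^2 b^2 - 4 b^3 - 27 c^2.
Plug a = 0, b = -5, c = -2:
  18*(0)*(-5)*(-2) - 4*(0)^3*(-2) + (0)^2*(-5)^2 - 4*(-5)^3 - 27*(-2)^2
  = 0 + (0) + 0 + (500) + (-108)
  = 392.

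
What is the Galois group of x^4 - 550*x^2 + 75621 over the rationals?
Gal(K/Q) = V_4 (Klein four-group, Z/2Z × Z/2Z)

f factors as (x^2 - 277)(x^2 - 273), so the splitting field is K = Q(sqrt(277), sqrt(273)). The elements 277, 273, 75621 are all non-squares in Q, so sqrt(277) and sqrt(273) generate independent quadratic extensions. Thus [K:Q] = 4 and Gal(K/Q) is generated by the two order-2 automorphisms sqrt(277) ↦ -sqrt(277) and sqrt(273) ↦ -sqrt(273), giving V_4.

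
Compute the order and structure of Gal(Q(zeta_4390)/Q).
|Gal(Q(zeta_4390)/Q)| = phi(4390) = 1752; group ≅ (Z/4390Z)^* ≅ Z/4Z × Z/438Z

The n-th cyclotomic polynomial Φ_4390(x) is the minimal polynomial of zeta_4390 over Q and has degree phi(4390) = 1752. So Q(zeta_4390) is a degree-1752 Galois extension with Galois group (Z/4390Z)^*. By CRT, (Z/4390Z)^* ≅ (Z/2Z)^* × (Z/5Z)^* × (Z/439Z)^*. Each prime-power unit group is (Z/2Z)^* ≅ trivial group (order 1); (Z/5Z)^* ≅ Z/4Z; (Z/439Z)^* ≅ Z/438Z. Hence Gal(Q(zeta_4390)/Q) ≅ Z/4Z × Z/438Z.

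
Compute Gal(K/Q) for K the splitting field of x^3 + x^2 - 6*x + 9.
Gal(K/Q) = S_3 (symmetric group of order 6)

Compute the discriminant of x^3 + (1)*x^2 + (-6)*x + (9): Δ = -2295. Since Δ is not a rational square, the Galois group is not contained in A_3; it must be the full S_3 (irreducibility of the cubic rules out anything smaller).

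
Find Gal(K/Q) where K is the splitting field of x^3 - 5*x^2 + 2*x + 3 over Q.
Gal(K/Q) = S_3 (symmetric group of order 6)

Compute the discriminant of x^3 + (-5)*x^2 + (2)*x + (3): Δ = 785. Since Δ is not a rational square, the Galois group is not contained in A_3; it must be the full S_3 (irreducibility of the cubic rules out anything smaller).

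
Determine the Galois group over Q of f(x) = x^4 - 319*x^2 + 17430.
Gal(K/Q) = V_4 (Klein four-group, Z/2Z × Z/2Z)

f factors as (x^2 - 70)(x^2 - 249), so the splitting field is K = Q(sqrt(70), sqrt(249)). The elements 70, 249, 17430 are all non-squares in Q, so sqrt(70) and sqrt(249) generate independent quadratic extensions. Thus [K:Q] = 4 and Gal(K/Q) is generated by the two order-2 automorphisms sqrt(70) ↦ -sqrt(70) and sqrt(249) ↦ -sqrt(249), giving V_4.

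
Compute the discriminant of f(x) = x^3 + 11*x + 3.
Δ = -5567

For a depressed cubic x^3 + p x + q the discriminant is Δ = -4 p^3 - 27 q^2 = -4*(11)^3 - 27*(3)^2 = -5324 - 243 = -5567.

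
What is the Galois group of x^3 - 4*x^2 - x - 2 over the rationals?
Gal(K/Q) = S_3 (symmetric group of order 6)

Compute the discriminant of x^3 + (-4)*x^2 + (-1)*x + (-2): Δ = -744. Since Δ is not a rational square, the Galois group is not contained in A_3; it must be the full S_3 (irreducibility of the cubic rules out anything smaller).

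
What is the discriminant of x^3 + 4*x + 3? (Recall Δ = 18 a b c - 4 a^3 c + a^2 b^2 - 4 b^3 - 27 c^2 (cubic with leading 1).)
Δ = -499

For x^3 + a x^2 + b x + c the discriminant is Δ = 18 a b c - 4 a^3 c + a^2 b^2 - 4 b^3 - 27 c^2.
Plug a = 0, b = 4, c = 3:
  18*(0)*(4)*(3) - 4*(0)^3*(3) + (0)^2*(4)^2 - 4*(4)^3 - 27*(3)^2
  = 0 + (0) + 0 + (-256) + (-243)
  = -499.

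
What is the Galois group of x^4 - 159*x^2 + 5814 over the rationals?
Gal(K/Q) = V_4 (Klein four-group, Z/2Z × Z/2Z)

f factors as (x^2 - 102)(x^2 - 57), so the splitting field is K = Q(sqrt(102), sqrt(57)). The elements 102, 57, 5814 are all non-squares in Q, so sqrt(102) and sqrt(57) generate independent quadratic extensions. Thus [K:Q] = 4 and Gal(K/Q) is generated by the two order-2 automorphisms sqrt(102) ↦ -sqrt(102) and sqrt(57) ↦ -sqrt(57), giving V_4.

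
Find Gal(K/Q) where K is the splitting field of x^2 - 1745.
Gal(K/Q) = Z/2Z (cyclic of order 2)

x^2 - 1745 is irreducible over Q since 1745 is not a rational square. The splitting field Q(sqrt(1745)) has degree 2 over Q, and its unique nontrivial automorphism is sqrt(1745) ↦ -sqrt(1745). Hence Gal(Q(sqrt(1745))/Q) = Z/2Z.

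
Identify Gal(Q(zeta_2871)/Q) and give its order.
|Gal(Q(zeta_2871)/Q)| = phi(2871) = 1680; group ≅ (Z/2871Z)^* ≅ Z/6Z × Z/10Z × Z/28Z

The n-th cyclotomic polynomial Φ_2871(x) is the minimal polynomial of zeta_2871 over Q and has degree phi(2871) = 1680. So Q(zeta_2871) is a degree-1680 Galois extension with Galois group (Z/2871Z)^*. By CRT, (Z/2871Z)^* ≅ (Z/9Z)^* × (Z/11Z)^* × (Z/29Z)^*. Each prime-power unit group is (Z/9Z)^* ≅ Z/6Z; (Z/11Z)^* ≅ Z/10Z; (Z/29Z)^* ≅ Z/28Z. Hence Gal(Q(zeta_2871)/Q) ≅ Z/6Z × Z/10Z × Z/28Z.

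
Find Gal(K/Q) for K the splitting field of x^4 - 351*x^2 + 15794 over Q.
Gal(K/Q) = V_4 (Klein four-group, Z/2Z × Z/2Z)

f factors as (x^2 - 53)(x^2 - 298), so the splitting field is K = Q(sqrt(53), sqrt(298)). The elements 53, 298, 15794 are all non-squares in Q, so sqrt(53) and sqrt(298) generate independent quadratic extensions. Thus [K:Q] = 4 and Gal(K/Q) is generated by the two order-2 automorphisms sqrt(53) ↦ -sqrt(53) and sqrt(298) ↦ -sqrt(298), giving V_4.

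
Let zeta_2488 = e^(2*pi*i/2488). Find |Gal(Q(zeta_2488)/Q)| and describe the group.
|Gal(Q(zeta_2488)/Q)| = phi(2488) = 1240; group ≅ (Z/2488Z)^* ≅ Z/2Z × Z/2Z × Z/310Z

The n-th cyclotomic polynomial Φ_2488(x) is the minimal polynomial of zeta_2488 over Q and has degree phi(2488) = 1240. So Q(zeta_2488) is a degree-1240 Galois extension with Galois group (Z/2488Z)^*. By CRT, (Z/2488Z)^* ≅ (Z/8Z)^* × (Z/311Z)^*. Each prime-power unit group is (Z/8Z)^* ≅ Z/2Z × Z/2Z; (Z/311Z)^* ≅ Z/310Z. Hence Gal(Q(zeta_2488)/Q) ≅ Z/2Z × Z/2Z × Z/310Z.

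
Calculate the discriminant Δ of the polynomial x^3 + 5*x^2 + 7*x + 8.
Δ = -835

For x^3 + a x^2 + b x + c the discriminant is Δ = 18 a b c - 4 a^3 c + a^2 b^2 - 4 b^3 - 27 c^2.
Plug a = 5, b = 7, c = 8:
  18*(5)*(7)*(8) - 4*(5)^3*(8) + (5)^2*(7)^2 - 4*(7)^3 - 27*(8)^2
  = 5040 + (-4000) + 1225 + (-1372) + (-1728)
  = -835.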